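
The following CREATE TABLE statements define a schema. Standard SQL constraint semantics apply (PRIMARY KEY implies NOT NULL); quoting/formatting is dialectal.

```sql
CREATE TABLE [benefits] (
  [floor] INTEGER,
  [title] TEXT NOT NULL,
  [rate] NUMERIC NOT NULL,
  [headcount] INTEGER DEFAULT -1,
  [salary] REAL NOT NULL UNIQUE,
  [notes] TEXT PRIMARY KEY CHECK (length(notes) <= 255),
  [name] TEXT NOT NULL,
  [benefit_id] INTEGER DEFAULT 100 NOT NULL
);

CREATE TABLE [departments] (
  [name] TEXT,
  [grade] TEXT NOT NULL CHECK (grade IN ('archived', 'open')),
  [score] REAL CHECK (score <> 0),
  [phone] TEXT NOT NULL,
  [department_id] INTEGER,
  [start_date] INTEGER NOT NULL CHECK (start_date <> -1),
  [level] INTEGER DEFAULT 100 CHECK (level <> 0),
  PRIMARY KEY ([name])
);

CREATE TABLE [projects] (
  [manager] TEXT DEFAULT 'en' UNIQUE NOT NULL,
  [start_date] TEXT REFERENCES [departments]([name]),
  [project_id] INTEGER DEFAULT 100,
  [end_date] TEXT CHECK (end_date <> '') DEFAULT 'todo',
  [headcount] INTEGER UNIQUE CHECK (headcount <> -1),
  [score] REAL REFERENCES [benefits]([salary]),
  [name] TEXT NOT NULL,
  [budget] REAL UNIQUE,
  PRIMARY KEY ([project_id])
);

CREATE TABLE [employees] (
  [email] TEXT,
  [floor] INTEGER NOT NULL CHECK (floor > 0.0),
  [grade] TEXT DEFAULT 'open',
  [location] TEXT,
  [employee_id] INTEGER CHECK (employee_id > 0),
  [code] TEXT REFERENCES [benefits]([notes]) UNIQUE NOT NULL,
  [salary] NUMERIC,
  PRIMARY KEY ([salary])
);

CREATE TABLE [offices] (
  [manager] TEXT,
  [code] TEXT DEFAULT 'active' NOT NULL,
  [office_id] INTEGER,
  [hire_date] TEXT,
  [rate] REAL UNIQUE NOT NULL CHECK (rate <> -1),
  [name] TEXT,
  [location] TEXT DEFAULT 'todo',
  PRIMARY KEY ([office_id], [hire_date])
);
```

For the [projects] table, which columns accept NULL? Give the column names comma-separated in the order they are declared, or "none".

- manager: declared NOT NULL → not nullable.
- start_date: a foreign key column may be NULL unless separately constrained → nullable.
- project_id: part of the PRIMARY KEY, which implies NOT NULL → not nullable.
- end_date: CHECK does not forbid NULL (a CHECK constraint passes when its expression is NULL) → nullable.
- headcount: CHECK does not forbid NULL (a CHECK constraint passes when its expression is NULL) → nullable.
- score: a foreign key column may be NULL unless separately constrained → nullable.
- name: declared NOT NULL → not nullable.
- budget: UNIQUE does not imply NOT NULL → nullable.

start_date, end_date, headcount, score, budget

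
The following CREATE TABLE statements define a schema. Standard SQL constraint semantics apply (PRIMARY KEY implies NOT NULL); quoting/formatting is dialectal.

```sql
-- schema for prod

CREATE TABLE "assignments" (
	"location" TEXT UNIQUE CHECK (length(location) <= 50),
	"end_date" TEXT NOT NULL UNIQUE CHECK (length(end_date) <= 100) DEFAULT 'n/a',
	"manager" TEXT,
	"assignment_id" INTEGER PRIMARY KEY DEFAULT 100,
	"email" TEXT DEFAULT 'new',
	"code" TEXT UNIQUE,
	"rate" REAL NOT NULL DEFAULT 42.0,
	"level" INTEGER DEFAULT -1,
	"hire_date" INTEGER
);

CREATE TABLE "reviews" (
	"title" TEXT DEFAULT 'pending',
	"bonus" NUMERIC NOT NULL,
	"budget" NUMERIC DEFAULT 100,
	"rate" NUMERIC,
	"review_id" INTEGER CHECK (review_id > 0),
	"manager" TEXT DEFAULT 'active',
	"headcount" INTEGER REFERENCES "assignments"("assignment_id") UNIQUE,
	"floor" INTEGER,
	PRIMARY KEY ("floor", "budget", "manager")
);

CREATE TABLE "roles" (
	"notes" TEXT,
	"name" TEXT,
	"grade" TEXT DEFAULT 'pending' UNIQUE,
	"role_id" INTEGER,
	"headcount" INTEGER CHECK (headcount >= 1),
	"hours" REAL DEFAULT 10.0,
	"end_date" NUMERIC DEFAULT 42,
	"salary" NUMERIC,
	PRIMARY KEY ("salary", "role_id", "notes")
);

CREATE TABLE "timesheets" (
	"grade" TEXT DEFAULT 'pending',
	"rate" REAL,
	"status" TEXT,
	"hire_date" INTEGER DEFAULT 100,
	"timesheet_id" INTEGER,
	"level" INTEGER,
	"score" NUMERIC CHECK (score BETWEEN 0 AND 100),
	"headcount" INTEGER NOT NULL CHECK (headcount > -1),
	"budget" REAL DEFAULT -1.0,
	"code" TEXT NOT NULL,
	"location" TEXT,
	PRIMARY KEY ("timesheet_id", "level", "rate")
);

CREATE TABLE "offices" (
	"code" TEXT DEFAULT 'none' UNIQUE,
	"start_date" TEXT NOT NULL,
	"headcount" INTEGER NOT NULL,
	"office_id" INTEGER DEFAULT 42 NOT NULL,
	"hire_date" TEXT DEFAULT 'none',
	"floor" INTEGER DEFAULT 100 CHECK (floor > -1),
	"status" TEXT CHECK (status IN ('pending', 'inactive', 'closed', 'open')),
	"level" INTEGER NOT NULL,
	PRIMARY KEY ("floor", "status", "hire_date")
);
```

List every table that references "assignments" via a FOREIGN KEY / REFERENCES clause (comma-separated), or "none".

reviews

- reviews.headcount references assignments(assignment_id).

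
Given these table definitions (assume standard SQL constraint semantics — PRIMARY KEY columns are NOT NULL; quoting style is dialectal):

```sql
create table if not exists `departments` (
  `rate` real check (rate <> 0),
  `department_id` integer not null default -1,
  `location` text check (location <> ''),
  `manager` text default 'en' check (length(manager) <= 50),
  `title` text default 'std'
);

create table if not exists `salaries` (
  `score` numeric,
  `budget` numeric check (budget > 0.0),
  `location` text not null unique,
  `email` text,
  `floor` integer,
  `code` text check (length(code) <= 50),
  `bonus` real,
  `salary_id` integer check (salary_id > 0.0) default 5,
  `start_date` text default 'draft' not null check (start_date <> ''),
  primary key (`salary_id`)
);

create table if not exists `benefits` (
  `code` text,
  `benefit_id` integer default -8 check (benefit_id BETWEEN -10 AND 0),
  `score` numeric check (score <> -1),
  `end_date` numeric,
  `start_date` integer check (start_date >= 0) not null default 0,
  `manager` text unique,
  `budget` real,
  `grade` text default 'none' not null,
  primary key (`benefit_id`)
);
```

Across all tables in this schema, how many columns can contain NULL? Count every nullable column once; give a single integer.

departments: 4 nullable (rate, location, manager, title — PK none and explicit NOT NULL columns excluded).
salaries: 6 nullable (score, budget, email, floor, code, bonus — PK (salary_id) and explicit NOT NULL columns excluded).
benefits: 5 nullable (code, score, end_date, manager, budget — PK (benefit_id) and explicit NOT NULL columns excluded).
Total: 4 + 6 + 5 = 15.

15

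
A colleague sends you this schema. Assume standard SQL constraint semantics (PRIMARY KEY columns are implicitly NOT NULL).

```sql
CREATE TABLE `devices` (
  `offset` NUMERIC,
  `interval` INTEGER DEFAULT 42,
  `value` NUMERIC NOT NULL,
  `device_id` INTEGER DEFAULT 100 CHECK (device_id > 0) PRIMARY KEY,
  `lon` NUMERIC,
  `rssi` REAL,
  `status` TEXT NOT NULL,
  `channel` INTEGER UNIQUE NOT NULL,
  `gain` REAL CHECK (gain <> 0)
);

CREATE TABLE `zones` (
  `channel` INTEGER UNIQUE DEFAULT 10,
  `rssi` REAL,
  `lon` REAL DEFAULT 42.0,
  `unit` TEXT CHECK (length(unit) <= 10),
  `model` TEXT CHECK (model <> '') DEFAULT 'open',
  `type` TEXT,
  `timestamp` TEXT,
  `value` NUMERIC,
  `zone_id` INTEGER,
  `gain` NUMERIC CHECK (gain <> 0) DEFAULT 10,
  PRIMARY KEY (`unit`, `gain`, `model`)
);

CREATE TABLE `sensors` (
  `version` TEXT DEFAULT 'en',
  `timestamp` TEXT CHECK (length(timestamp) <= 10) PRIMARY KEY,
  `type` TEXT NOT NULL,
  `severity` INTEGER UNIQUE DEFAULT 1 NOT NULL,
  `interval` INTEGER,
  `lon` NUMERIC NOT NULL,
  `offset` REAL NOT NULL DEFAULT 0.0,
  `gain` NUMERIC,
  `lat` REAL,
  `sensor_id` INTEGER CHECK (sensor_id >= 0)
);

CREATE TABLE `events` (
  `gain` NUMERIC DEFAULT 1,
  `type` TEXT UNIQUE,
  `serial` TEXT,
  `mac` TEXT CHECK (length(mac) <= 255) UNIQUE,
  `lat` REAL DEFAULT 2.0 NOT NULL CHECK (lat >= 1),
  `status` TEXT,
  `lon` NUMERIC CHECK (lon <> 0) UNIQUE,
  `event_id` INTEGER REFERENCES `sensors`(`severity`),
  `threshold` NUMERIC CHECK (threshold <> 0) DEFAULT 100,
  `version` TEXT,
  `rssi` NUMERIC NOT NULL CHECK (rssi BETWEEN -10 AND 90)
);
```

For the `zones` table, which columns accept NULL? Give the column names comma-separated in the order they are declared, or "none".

channel, rssi, lon, type, timestamp, value, zone_id

- channel: UNIQUE does not imply NOT NULL → nullable.
- rssi: no NOT NULL constraint applies → nullable.
- lon: DEFAULT only fills an omitted column; an explicit NULL is still allowed → nullable.
- unit: part of the PRIMARY KEY, which implies NOT NULL → not nullable.
- model: part of the PRIMARY KEY, which implies NOT NULL → not nullable.
- type: no NOT NULL constraint applies → nullable.
- timestamp: no NOT NULL constraint applies → nullable.
- value: no NOT NULL constraint applies → nullable.
- zone_id: no NOT NULL constraint applies → nullable.
- gain: part of the PRIMARY KEY, which implies NOT NULL → not nullable.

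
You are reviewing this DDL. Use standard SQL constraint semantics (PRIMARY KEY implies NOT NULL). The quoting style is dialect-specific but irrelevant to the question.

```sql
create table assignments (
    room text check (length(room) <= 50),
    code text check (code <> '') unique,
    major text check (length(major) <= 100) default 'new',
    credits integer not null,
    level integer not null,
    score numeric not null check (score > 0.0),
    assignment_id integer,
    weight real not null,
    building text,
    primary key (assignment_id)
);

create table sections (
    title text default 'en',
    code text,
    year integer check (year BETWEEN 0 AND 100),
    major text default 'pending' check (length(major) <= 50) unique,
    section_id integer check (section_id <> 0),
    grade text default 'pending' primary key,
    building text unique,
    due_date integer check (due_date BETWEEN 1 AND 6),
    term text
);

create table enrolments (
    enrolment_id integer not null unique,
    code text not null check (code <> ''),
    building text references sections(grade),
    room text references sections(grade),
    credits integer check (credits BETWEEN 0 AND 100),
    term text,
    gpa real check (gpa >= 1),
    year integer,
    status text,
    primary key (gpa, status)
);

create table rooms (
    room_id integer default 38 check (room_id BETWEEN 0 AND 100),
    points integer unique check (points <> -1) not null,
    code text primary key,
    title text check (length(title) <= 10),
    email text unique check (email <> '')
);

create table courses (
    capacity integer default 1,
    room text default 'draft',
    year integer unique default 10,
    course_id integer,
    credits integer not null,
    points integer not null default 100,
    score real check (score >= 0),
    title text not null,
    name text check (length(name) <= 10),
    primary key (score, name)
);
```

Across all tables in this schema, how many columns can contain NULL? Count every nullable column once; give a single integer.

assignments: 4 nullable (room, code, major, building — PK (assignment_id) and explicit NOT NULL columns excluded).
sections: 8 nullable (title, code, year, major, section_id, building, due_date, term — PK (grade) and explicit NOT NULL columns excluded).
enrolments: 5 nullable (building, room, credits, term, year — PK (gpa, status) and explicit NOT NULL columns excluded).
rooms: 3 nullable (room_id, title, email — PK (code) and explicit NOT NULL columns excluded).
courses: 4 nullable (capacity, room, year, course_id — PK (score, name) and explicit NOT NULL columns excluded).
Total: 4 + 8 + 5 + 3 + 4 = 24.

24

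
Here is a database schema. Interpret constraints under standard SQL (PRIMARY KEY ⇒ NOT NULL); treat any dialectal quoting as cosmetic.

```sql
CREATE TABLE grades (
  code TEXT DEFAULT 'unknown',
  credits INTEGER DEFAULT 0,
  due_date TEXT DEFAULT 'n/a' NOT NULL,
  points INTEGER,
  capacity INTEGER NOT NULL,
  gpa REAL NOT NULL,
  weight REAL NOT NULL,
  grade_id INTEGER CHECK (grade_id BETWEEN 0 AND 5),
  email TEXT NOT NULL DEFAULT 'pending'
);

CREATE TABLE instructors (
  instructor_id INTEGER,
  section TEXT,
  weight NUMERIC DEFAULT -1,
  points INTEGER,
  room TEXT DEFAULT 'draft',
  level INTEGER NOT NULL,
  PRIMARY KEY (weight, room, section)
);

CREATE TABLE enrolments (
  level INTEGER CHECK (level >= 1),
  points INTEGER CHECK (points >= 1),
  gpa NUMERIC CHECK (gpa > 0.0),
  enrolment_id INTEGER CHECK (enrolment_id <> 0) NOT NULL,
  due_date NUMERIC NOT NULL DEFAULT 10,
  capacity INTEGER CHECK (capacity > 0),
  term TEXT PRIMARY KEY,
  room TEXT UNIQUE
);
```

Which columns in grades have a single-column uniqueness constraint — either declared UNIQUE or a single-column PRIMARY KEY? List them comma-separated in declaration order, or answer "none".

- code: no UNIQUE or single-column PK constraint.
- credits: no UNIQUE or single-column PK constraint.
- due_date: no UNIQUE or single-column PK constraint.
- points: no UNIQUE or single-column PK constraint.
- capacity: no UNIQUE or single-column PK constraint.
- gpa: no UNIQUE or single-column PK constraint.
- weight: no UNIQUE or single-column PK constraint.
- grade_id: no UNIQUE or single-column PK constraint.
- email: no UNIQUE or single-column PK constraint.

none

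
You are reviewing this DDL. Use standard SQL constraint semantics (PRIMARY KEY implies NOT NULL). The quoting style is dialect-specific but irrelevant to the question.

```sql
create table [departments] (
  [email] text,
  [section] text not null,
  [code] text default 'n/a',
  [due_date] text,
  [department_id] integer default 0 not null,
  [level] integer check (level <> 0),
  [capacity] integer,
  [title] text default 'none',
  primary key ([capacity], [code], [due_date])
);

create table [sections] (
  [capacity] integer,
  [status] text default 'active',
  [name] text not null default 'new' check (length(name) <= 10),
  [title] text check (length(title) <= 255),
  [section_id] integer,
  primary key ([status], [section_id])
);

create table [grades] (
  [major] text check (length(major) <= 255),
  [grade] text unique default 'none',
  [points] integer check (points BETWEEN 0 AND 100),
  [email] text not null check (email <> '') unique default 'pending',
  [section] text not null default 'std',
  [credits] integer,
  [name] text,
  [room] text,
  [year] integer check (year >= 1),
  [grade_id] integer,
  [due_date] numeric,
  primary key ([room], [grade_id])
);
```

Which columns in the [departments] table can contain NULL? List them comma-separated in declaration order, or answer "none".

- email: no NOT NULL constraint applies → nullable.
- section: declared NOT NULL → not nullable.
- code: part of the PRIMARY KEY, which implies NOT NULL → not nullable.
- due_date: part of the PRIMARY KEY, which implies NOT NULL → not nullable.
- department_id: declared NOT NULL → not nullable.
- level: CHECK does not forbid NULL (a CHECK constraint passes when its expression is NULL) → nullable.
- capacity: part of the PRIMARY KEY, which implies NOT NULL → not nullable.
- title: DEFAULT only fills an omitted column; an explicit NULL is still allowed → nullable.

email, level, title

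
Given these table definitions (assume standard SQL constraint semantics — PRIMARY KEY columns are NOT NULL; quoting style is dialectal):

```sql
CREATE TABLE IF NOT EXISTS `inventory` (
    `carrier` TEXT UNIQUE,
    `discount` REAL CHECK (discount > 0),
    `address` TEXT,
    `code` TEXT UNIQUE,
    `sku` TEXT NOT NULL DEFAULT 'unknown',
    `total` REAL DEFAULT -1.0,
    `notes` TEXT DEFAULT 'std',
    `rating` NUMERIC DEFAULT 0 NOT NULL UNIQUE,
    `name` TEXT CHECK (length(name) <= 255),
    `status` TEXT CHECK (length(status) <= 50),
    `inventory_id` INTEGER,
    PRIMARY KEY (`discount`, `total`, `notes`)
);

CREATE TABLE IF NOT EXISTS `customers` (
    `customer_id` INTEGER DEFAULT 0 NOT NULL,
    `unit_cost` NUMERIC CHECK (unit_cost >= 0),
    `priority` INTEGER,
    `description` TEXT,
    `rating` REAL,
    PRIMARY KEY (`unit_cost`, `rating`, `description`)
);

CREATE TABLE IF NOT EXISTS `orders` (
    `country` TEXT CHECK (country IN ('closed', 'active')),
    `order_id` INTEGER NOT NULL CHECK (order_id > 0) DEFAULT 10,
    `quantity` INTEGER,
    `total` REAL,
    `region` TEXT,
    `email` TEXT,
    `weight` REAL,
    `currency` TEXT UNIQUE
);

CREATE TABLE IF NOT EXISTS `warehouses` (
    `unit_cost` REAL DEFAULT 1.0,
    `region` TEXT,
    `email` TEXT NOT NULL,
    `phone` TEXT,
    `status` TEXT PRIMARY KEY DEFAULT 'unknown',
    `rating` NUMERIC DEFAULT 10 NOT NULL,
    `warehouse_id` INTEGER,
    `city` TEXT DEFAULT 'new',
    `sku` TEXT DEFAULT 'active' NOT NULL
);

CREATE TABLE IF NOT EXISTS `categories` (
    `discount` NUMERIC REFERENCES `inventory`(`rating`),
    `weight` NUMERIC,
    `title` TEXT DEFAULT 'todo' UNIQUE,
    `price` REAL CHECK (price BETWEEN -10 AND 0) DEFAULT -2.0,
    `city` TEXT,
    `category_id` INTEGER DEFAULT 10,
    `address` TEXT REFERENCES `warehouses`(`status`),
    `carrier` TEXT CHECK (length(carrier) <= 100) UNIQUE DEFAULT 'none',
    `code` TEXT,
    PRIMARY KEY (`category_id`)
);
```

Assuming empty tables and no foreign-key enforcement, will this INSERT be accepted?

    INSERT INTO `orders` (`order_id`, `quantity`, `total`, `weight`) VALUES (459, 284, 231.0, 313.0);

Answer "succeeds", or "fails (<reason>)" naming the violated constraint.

succeeds

NOT NULL columns: order_id is supplied.
CHECK constraints: 459 satisfies (order_id > 0).
No constraint is violated.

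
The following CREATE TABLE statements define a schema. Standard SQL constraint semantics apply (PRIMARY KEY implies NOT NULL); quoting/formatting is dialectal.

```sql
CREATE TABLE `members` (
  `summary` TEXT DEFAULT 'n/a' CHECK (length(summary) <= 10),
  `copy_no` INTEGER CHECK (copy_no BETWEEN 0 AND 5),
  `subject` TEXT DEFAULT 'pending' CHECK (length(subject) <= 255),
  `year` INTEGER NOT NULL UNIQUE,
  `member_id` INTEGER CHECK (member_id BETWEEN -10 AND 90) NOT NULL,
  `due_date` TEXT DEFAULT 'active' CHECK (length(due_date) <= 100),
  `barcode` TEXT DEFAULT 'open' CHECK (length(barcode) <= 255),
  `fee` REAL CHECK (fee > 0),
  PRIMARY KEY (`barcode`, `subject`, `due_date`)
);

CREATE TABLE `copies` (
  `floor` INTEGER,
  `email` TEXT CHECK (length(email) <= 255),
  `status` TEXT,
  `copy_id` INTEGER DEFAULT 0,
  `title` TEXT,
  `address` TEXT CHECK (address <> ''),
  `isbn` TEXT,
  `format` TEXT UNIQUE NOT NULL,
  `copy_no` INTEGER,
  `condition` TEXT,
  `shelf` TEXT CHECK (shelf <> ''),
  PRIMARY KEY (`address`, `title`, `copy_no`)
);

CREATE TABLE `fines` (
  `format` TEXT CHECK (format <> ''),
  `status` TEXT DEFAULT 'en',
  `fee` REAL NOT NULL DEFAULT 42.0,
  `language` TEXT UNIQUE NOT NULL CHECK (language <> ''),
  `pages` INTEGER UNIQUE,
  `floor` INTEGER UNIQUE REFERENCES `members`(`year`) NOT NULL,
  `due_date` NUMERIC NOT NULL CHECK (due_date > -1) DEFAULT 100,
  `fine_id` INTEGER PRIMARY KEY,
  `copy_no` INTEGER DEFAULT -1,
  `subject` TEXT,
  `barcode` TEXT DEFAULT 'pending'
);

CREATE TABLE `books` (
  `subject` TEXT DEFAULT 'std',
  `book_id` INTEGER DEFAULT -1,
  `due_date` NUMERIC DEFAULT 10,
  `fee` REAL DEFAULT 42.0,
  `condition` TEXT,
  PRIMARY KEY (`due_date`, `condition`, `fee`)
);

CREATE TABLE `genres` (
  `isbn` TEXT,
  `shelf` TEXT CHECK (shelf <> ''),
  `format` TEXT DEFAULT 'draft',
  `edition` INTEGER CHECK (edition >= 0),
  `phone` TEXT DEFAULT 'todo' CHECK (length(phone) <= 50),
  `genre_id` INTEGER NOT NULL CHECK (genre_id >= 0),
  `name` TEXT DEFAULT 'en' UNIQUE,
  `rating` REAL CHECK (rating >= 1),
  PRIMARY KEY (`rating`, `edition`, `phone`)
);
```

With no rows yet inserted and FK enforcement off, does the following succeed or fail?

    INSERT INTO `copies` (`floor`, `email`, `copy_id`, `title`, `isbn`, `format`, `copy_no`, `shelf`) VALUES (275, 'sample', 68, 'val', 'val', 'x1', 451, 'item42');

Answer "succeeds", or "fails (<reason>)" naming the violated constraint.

address is omitted from the column list and has no DEFAULT, so it would receive NULL.
But address is part of the PRIMARY KEY (implied NOT NULL).

fails (NOT NULL on address)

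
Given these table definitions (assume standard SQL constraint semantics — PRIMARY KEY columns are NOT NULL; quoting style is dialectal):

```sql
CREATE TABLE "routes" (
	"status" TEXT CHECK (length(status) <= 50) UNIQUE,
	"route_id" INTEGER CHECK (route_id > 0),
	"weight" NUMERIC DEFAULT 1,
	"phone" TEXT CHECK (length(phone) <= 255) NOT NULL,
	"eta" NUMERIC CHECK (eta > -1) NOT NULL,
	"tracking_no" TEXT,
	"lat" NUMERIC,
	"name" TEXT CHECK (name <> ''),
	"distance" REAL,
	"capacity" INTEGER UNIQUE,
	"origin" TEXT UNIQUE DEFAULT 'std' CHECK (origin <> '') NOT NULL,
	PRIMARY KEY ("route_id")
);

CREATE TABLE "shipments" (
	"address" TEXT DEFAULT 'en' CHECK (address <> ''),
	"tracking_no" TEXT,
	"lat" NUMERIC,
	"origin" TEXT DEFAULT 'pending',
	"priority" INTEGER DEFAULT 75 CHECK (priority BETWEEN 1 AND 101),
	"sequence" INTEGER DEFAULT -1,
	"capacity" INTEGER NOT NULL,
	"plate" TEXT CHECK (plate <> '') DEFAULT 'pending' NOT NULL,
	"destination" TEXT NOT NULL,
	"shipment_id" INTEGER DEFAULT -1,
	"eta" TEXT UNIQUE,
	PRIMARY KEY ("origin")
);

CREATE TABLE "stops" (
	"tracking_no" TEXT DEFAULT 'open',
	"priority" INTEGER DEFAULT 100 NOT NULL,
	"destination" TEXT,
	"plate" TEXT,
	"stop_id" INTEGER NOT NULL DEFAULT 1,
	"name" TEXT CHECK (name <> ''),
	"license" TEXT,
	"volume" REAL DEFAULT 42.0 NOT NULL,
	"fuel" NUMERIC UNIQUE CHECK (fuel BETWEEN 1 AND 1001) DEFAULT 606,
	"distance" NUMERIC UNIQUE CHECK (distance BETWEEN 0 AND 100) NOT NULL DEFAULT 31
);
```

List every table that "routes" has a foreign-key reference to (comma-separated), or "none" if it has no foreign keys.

No column in routes has a REFERENCES clause.

none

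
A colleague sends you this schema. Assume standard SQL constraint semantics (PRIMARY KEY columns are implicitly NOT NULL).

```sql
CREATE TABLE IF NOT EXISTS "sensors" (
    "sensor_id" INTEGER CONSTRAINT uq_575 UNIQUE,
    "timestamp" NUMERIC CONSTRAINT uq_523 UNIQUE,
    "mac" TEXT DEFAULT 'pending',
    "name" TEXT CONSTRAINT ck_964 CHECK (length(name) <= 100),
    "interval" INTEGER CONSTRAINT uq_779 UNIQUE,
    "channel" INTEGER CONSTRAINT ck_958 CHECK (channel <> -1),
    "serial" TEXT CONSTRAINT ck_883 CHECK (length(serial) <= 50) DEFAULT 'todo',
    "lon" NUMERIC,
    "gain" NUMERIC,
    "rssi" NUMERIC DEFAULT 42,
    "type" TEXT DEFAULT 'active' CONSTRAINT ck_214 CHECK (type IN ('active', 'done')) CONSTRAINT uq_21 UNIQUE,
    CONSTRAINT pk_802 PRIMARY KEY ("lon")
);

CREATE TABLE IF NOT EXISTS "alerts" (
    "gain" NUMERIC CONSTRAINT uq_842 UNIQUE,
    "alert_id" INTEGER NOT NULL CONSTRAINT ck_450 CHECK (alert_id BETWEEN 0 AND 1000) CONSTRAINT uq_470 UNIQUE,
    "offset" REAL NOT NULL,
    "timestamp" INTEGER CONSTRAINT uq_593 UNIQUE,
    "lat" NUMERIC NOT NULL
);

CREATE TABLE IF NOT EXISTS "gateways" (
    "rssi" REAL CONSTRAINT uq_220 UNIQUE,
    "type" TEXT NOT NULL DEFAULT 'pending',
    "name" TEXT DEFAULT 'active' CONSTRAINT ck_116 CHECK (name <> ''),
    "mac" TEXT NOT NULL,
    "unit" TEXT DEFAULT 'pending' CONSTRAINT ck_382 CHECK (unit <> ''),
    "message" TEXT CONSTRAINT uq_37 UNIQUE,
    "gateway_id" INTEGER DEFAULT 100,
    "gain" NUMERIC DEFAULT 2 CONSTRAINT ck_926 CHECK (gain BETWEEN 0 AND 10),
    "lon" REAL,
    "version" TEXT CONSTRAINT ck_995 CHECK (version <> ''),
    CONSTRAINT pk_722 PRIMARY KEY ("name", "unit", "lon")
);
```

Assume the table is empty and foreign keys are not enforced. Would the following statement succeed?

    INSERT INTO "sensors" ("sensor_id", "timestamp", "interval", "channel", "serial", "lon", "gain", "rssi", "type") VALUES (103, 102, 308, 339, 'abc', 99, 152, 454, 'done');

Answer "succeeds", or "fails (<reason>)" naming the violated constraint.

NOT NULL columns: lon is supplied.
CHECK constraints: 339 satisfies (channel <> -1); 'abc' satisfies (length(serial) <= 50); 'done' satisfies (type IN ('active', 'done')).
No constraint is violated.

succeeds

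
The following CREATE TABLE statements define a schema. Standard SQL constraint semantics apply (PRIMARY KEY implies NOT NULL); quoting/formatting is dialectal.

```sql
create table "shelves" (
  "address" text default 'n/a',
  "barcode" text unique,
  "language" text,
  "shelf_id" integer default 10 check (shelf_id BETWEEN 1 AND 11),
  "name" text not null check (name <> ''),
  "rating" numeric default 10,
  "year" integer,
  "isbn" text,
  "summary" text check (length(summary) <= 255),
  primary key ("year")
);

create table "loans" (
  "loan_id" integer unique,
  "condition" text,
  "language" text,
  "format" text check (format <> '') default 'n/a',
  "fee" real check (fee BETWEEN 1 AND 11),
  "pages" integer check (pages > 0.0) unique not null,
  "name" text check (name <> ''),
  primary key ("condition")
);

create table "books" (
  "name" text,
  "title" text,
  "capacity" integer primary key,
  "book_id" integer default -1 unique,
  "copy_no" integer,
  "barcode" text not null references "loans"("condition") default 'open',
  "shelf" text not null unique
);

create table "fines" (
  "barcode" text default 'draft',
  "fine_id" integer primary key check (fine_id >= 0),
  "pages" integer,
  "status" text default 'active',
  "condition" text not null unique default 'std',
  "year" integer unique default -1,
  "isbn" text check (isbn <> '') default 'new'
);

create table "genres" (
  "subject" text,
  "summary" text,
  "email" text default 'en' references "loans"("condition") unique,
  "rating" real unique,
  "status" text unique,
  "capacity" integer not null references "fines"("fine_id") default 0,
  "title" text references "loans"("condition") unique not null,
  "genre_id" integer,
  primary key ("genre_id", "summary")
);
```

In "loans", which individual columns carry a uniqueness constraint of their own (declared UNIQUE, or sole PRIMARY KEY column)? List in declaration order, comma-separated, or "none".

- loan_id: declared UNIQUE → unique.
- condition: single-column PRIMARY KEY → unique.
- language: no UNIQUE or single-column PK constraint.
- format: no UNIQUE or single-column PK constraint.
- fee: no UNIQUE or single-column PK constraint.
- pages: declared UNIQUE → unique.
- name: no UNIQUE or single-column PK constraint.

loan_id, condition, pages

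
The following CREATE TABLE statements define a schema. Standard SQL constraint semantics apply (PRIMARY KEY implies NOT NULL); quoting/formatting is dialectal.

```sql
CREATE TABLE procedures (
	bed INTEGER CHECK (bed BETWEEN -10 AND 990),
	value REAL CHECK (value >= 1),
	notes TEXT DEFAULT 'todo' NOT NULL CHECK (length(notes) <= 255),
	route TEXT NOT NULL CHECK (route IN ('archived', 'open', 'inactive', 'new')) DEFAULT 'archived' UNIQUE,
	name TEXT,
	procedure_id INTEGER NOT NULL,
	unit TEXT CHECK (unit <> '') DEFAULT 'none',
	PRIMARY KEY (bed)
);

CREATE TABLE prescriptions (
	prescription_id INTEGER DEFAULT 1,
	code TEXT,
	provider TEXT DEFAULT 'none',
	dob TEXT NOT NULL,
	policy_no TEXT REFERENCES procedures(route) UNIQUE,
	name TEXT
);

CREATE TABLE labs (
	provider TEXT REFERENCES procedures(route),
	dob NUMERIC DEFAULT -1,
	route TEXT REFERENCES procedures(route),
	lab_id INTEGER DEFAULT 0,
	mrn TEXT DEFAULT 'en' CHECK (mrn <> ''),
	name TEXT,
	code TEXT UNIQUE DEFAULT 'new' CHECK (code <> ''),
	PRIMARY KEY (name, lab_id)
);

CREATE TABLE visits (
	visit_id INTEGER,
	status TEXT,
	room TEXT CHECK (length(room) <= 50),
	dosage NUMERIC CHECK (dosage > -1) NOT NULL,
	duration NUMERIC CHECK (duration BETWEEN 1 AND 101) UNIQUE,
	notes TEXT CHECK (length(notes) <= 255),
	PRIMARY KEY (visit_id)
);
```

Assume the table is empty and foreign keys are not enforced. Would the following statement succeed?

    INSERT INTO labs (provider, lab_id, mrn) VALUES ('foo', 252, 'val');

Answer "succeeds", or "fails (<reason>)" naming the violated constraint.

name is omitted from the column list and has no DEFAULT, so it would receive NULL.
But name is part of the PRIMARY KEY (implied NOT NULL).

fails (NOT NULL on name)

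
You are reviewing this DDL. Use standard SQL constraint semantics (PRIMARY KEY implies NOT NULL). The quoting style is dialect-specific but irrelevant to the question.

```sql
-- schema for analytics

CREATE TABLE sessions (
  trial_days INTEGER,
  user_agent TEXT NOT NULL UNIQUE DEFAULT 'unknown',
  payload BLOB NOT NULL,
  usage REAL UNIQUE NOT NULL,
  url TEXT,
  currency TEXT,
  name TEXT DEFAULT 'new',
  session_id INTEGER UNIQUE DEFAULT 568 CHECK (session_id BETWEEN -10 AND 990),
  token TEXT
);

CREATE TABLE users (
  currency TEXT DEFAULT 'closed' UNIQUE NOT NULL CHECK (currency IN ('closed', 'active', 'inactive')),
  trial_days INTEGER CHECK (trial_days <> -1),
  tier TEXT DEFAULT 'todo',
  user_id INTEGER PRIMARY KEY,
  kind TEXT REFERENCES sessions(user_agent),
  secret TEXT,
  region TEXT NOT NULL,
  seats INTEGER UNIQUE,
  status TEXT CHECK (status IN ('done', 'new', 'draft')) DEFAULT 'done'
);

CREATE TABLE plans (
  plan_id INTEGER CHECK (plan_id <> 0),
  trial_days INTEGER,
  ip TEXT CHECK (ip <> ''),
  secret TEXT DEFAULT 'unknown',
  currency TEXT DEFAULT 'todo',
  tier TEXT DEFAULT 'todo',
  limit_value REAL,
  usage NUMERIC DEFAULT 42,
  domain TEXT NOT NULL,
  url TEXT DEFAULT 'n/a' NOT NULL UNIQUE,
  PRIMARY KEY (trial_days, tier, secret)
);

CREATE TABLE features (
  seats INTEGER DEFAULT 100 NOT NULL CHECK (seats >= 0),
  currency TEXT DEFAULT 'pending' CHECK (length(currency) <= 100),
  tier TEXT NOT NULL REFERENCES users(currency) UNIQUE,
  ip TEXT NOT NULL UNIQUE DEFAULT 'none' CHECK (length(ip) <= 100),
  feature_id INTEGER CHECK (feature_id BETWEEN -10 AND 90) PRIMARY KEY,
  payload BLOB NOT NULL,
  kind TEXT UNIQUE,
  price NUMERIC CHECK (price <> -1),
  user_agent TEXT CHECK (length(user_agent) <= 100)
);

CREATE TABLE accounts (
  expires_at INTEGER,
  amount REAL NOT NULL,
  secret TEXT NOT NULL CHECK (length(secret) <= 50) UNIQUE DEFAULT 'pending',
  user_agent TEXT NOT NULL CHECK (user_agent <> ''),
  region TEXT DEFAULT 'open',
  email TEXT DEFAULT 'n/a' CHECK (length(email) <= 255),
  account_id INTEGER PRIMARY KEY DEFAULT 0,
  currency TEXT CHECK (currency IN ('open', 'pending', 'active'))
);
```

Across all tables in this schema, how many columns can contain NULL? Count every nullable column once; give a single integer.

25

sessions: 6 nullable (trial_days, url, currency, name, session_id, token — PK none and explicit NOT NULL columns excluded).
users: 6 nullable (trial_days, tier, kind, secret, seats, status — PK (user_id) and explicit NOT NULL columns excluded).
plans: 5 nullable (plan_id, ip, currency, limit_value, usage — PK (trial_days, tier, secret) and explicit NOT NULL columns excluded).
features: 4 nullable (currency, kind, price, user_agent — PK (feature_id) and explicit NOT NULL columns excluded).
accounts: 4 nullable (expires_at, region, email, currency — PK (account_id) and explicit NOT NULL columns excluded).
Total: 6 + 6 + 5 + 4 + 4 = 25.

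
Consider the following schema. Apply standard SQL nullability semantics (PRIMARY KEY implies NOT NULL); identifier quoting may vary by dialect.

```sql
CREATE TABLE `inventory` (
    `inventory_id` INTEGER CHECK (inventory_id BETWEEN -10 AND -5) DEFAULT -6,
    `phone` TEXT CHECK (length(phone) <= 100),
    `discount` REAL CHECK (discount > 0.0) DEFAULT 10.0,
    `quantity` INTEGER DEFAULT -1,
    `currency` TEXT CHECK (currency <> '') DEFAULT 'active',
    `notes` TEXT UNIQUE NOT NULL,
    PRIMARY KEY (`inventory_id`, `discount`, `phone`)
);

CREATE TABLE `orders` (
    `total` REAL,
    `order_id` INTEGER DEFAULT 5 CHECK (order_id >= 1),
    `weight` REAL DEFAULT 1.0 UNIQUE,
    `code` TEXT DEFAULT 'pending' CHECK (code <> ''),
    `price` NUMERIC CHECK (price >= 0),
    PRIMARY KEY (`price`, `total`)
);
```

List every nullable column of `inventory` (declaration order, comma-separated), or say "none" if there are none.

quantity, currency

- inventory_id: part of the PRIMARY KEY, which implies NOT NULL → not nullable.
- phone: part of the PRIMARY KEY, which implies NOT NULL → not nullable.
- discount: part of the PRIMARY KEY, which implies NOT NULL → not nullable.
- quantity: DEFAULT only fills an omitted column; an explicit NULL is still allowed → nullable.
- currency: CHECK does not forbid NULL (a CHECK constraint passes when its expression is NULL) → nullable.
- notes: declared NOT NULL → not nullable.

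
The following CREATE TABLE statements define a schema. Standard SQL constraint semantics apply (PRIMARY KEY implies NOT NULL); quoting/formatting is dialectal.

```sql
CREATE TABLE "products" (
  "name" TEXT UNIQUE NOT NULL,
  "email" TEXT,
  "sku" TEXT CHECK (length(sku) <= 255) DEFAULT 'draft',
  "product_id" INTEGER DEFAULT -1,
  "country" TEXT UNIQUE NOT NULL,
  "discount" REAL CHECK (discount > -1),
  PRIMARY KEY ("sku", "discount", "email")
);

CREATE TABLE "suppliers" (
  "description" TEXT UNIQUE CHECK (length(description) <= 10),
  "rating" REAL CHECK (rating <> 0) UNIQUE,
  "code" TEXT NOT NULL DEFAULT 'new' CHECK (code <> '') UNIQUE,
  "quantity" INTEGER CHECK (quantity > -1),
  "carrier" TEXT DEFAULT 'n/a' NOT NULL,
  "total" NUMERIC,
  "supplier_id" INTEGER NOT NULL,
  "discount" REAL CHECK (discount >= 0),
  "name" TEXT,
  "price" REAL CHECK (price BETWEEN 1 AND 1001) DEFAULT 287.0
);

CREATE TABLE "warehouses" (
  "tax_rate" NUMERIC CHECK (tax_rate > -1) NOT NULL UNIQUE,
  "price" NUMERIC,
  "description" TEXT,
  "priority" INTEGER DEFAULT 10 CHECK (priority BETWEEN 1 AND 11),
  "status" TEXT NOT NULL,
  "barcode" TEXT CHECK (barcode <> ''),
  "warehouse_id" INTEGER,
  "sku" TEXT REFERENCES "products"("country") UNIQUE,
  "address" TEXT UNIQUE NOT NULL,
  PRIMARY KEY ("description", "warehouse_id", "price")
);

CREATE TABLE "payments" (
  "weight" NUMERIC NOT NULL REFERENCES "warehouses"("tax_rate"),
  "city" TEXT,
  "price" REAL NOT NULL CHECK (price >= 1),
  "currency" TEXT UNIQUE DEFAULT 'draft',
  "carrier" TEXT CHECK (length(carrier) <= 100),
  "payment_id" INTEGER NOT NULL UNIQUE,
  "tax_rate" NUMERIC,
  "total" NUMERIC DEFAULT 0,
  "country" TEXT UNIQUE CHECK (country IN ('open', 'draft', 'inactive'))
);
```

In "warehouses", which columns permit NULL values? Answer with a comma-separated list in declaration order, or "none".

- tax_rate: declared NOT NULL → not nullable.
- price: part of the PRIMARY KEY, which implies NOT NULL → not nullable.
- description: part of the PRIMARY KEY, which implies NOT NULL → not nullable.
- priority: CHECK does not forbid NULL (a CHECK constraint passes when its expression is NULL) → nullable.
- status: declared NOT NULL → not nullable.
- barcode: CHECK does not forbid NULL (a CHECK constraint passes when its expression is NULL) → nullable.
- warehouse_id: part of the PRIMARY KEY, which implies NOT NULL → not nullable.
- sku: a foreign key column may be NULL unless separately constrained → nullable.
- address: declared NOT NULL → not nullable.

priority, barcode, sku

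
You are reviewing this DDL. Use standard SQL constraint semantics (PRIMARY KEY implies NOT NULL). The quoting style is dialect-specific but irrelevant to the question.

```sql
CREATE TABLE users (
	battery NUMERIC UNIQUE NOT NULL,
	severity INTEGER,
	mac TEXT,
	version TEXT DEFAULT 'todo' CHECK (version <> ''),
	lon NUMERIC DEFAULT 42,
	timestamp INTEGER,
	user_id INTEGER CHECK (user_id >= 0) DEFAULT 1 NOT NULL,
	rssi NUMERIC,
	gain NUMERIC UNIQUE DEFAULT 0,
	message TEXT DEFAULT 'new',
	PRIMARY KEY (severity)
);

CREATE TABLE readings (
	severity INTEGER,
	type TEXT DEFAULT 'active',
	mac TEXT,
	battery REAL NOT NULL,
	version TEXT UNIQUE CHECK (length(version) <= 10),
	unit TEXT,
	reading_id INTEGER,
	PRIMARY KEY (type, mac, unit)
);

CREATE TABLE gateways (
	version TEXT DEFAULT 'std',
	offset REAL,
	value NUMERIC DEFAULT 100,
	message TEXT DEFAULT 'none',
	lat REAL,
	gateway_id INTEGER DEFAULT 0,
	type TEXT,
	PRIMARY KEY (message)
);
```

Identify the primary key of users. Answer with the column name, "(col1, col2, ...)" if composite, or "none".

severity is declared PRIMARY KEY as a table-level PRIMARY KEY clause.

severity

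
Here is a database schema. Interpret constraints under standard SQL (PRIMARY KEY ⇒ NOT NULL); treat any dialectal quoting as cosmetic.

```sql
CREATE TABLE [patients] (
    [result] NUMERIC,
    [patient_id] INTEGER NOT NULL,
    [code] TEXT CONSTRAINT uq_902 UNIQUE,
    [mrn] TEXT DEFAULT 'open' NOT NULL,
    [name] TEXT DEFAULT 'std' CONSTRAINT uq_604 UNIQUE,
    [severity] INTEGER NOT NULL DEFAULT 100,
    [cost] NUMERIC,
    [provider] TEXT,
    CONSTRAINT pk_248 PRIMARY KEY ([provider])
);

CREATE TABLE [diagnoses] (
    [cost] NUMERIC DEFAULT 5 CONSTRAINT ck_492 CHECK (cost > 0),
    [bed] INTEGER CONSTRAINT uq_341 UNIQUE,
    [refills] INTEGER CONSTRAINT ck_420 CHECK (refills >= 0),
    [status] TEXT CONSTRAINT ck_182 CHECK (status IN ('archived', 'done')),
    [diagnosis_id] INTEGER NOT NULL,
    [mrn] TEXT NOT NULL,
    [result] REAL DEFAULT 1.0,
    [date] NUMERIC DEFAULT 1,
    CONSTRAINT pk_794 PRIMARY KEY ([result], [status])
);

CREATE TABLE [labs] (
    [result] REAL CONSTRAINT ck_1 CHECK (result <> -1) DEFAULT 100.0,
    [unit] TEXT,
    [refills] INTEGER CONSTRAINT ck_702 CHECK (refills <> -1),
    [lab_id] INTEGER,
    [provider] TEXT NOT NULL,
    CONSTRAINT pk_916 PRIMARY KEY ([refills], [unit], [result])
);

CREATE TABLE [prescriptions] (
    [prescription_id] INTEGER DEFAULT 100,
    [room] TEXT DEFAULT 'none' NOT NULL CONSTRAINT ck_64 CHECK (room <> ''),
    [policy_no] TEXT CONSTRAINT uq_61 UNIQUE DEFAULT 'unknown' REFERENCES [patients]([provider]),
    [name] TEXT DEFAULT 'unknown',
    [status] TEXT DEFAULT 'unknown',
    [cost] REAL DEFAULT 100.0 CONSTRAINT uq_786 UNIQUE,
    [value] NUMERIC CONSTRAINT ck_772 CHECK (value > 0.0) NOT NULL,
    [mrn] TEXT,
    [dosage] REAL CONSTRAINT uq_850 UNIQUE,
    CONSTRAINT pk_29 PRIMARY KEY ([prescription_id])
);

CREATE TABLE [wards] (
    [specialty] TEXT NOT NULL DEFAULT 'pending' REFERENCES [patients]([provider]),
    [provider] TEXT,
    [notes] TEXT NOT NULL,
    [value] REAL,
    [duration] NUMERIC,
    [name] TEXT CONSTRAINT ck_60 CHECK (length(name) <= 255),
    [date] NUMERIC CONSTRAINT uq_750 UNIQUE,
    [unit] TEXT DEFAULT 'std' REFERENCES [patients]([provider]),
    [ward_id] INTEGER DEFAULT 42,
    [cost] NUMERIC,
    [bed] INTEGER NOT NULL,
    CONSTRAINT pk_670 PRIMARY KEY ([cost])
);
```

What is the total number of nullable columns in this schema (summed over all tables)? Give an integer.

patients: 4 nullable (result, code, name, cost — PK (provider) and explicit NOT NULL columns excluded).
diagnoses: 4 nullable (cost, bed, refills, date — PK (result, status) and explicit NOT NULL columns excluded).
labs: 1 nullable (lab_id — PK (refills, unit, result) and explicit NOT NULL columns excluded).
prescriptions: 6 nullable (policy_no, name, status, cost, mrn, dosage — PK (prescription_id) and explicit NOT NULL columns excluded).
wards: 7 nullable (provider, value, duration, name, date, unit, ward_id — PK (cost) and explicit NOT NULL columns excluded).
Total: 4 + 4 + 1 + 6 + 7 = 22.

22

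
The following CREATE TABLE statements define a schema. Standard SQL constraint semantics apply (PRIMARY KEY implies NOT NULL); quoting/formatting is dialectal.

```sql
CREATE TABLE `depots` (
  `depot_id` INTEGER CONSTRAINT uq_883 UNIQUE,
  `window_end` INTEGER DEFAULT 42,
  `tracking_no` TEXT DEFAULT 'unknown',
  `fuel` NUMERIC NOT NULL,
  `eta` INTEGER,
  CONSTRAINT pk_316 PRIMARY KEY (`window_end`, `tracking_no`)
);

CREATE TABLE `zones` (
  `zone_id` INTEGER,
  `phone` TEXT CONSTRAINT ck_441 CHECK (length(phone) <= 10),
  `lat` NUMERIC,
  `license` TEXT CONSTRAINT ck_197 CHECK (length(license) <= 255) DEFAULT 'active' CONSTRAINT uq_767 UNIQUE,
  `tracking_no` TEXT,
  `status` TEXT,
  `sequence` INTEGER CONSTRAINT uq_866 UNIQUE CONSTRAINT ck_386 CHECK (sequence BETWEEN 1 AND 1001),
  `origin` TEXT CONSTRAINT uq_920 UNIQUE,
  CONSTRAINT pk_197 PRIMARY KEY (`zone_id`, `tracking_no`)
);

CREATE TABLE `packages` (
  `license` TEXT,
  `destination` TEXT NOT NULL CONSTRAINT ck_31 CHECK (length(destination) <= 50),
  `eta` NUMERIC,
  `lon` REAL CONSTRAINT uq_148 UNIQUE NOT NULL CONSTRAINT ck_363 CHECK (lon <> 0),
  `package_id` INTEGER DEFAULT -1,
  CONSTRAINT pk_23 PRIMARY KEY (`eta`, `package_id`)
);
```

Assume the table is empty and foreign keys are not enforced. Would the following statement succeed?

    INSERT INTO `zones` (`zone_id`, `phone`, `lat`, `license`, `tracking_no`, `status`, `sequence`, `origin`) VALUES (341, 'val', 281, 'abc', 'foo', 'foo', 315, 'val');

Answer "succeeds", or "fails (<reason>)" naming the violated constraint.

succeeds

NOT NULL columns: tracking_no is supplied; zone_id is supplied.
CHECK constraints: 'val' satisfies (length(phone) <= 10); 'abc' satisfies (length(license) <= 255); 315 satisfies (sequence BETWEEN 1 AND 1001).
No constraint is violated.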